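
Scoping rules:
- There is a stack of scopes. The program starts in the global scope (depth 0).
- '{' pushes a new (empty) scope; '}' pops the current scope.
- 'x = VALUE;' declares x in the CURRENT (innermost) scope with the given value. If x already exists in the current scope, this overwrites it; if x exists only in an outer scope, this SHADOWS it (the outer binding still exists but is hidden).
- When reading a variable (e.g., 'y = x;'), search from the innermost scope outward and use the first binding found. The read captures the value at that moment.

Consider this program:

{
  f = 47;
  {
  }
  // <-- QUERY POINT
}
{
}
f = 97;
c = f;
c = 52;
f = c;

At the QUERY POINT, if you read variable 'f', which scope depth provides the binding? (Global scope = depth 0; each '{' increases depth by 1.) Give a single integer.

Step 1: enter scope (depth=1)
Step 2: declare f=47 at depth 1
Step 3: enter scope (depth=2)
Step 4: exit scope (depth=1)
Visible at query point: f=47

Answer: 1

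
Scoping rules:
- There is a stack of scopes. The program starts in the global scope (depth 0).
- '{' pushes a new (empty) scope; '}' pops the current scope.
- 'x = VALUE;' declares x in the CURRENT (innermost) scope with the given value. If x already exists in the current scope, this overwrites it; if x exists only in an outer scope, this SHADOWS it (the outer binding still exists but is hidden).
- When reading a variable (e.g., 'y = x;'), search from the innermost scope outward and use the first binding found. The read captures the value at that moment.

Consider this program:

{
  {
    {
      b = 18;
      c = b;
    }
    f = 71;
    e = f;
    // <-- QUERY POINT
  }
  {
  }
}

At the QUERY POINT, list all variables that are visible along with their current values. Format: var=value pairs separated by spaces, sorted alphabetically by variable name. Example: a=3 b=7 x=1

Step 1: enter scope (depth=1)
Step 2: enter scope (depth=2)
Step 3: enter scope (depth=3)
Step 4: declare b=18 at depth 3
Step 5: declare c=(read b)=18 at depth 3
Step 6: exit scope (depth=2)
Step 7: declare f=71 at depth 2
Step 8: declare e=(read f)=71 at depth 2
Visible at query point: e=71 f=71

Answer: e=71 f=71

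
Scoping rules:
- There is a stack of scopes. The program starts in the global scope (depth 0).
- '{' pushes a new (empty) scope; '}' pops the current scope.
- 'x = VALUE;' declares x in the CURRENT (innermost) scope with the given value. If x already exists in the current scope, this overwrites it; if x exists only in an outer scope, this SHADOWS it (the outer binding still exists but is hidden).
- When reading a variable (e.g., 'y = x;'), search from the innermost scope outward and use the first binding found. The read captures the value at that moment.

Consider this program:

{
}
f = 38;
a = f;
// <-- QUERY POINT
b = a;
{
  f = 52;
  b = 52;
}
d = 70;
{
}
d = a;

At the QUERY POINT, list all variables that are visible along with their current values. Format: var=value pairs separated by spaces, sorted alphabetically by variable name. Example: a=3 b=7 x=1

Answer: a=38 f=38

Derivation:
Step 1: enter scope (depth=1)
Step 2: exit scope (depth=0)
Step 3: declare f=38 at depth 0
Step 4: declare a=(read f)=38 at depth 0
Visible at query point: a=38 f=38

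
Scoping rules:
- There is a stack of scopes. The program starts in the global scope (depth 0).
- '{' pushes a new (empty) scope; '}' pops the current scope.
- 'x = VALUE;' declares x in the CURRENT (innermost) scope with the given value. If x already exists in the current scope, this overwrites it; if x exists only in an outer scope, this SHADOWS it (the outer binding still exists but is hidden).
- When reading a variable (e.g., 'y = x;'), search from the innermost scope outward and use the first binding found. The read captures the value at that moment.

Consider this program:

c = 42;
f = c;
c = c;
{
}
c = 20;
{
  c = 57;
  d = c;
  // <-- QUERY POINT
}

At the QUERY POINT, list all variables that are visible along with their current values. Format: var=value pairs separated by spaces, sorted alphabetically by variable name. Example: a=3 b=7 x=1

Step 1: declare c=42 at depth 0
Step 2: declare f=(read c)=42 at depth 0
Step 3: declare c=(read c)=42 at depth 0
Step 4: enter scope (depth=1)
Step 5: exit scope (depth=0)
Step 6: declare c=20 at depth 0
Step 7: enter scope (depth=1)
Step 8: declare c=57 at depth 1
Step 9: declare d=(read c)=57 at depth 1
Visible at query point: c=57 d=57 f=42

Answer: c=57 d=57 f=42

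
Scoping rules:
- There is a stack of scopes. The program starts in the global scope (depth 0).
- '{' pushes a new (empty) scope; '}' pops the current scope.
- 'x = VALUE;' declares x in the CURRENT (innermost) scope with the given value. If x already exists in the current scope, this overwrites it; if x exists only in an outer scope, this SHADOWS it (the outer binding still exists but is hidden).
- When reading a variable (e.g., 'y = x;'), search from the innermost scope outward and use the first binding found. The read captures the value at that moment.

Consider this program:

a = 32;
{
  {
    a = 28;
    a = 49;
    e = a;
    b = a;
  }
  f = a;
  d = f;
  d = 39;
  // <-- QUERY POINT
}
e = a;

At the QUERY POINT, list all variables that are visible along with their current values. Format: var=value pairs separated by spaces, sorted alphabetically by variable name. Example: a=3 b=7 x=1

Answer: a=32 d=39 f=32

Derivation:
Step 1: declare a=32 at depth 0
Step 2: enter scope (depth=1)
Step 3: enter scope (depth=2)
Step 4: declare a=28 at depth 2
Step 5: declare a=49 at depth 2
Step 6: declare e=(read a)=49 at depth 2
Step 7: declare b=(read a)=49 at depth 2
Step 8: exit scope (depth=1)
Step 9: declare f=(read a)=32 at depth 1
Step 10: declare d=(read f)=32 at depth 1
Step 11: declare d=39 at depth 1
Visible at query point: a=32 d=39 f=32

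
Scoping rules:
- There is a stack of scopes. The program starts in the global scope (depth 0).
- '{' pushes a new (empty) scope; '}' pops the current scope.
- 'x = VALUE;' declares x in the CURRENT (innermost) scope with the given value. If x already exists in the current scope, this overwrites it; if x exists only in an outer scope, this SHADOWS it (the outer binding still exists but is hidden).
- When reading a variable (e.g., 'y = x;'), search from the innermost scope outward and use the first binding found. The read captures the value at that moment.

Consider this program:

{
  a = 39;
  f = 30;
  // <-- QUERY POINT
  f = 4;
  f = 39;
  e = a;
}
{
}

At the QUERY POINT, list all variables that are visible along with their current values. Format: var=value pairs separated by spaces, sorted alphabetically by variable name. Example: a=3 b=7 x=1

Answer: a=39 f=30

Derivation:
Step 1: enter scope (depth=1)
Step 2: declare a=39 at depth 1
Step 3: declare f=30 at depth 1
Visible at query point: a=39 f=30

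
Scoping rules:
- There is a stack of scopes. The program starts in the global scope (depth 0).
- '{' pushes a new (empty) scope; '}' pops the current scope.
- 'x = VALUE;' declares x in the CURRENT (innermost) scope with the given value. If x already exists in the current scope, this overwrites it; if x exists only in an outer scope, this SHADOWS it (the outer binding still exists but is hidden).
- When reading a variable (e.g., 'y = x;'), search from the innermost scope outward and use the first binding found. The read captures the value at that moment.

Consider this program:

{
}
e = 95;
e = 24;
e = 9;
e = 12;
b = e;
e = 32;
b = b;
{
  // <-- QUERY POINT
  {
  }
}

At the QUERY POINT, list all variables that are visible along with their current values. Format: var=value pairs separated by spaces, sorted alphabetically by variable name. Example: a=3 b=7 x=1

Step 1: enter scope (depth=1)
Step 2: exit scope (depth=0)
Step 3: declare e=95 at depth 0
Step 4: declare e=24 at depth 0
Step 5: declare e=9 at depth 0
Step 6: declare e=12 at depth 0
Step 7: declare b=(read e)=12 at depth 0
Step 8: declare e=32 at depth 0
Step 9: declare b=(read b)=12 at depth 0
Step 10: enter scope (depth=1)
Visible at query point: b=12 e=32

Answer: b=12 e=32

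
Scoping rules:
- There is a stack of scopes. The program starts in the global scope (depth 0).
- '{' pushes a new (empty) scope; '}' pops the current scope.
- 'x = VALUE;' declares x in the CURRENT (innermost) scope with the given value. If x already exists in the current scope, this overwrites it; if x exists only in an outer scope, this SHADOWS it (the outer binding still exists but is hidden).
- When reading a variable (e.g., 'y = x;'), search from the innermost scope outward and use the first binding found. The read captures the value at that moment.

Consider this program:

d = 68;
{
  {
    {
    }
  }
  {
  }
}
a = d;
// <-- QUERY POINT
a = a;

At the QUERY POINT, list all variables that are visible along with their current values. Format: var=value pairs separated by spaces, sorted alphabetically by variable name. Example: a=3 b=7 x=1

Step 1: declare d=68 at depth 0
Step 2: enter scope (depth=1)
Step 3: enter scope (depth=2)
Step 4: enter scope (depth=3)
Step 5: exit scope (depth=2)
Step 6: exit scope (depth=1)
Step 7: enter scope (depth=2)
Step 8: exit scope (depth=1)
Step 9: exit scope (depth=0)
Step 10: declare a=(read d)=68 at depth 0
Visible at query point: a=68 d=68

Answer: a=68 d=68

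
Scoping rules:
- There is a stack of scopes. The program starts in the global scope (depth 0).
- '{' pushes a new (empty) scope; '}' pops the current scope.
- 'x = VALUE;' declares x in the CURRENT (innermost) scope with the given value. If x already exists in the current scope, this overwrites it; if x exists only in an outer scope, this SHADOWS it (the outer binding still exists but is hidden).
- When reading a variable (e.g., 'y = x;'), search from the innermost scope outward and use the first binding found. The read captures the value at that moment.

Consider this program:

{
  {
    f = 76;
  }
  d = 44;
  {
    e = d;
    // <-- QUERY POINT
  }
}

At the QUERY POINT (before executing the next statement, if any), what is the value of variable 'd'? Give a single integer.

Step 1: enter scope (depth=1)
Step 2: enter scope (depth=2)
Step 3: declare f=76 at depth 2
Step 4: exit scope (depth=1)
Step 5: declare d=44 at depth 1
Step 6: enter scope (depth=2)
Step 7: declare e=(read d)=44 at depth 2
Visible at query point: d=44 e=44

Answer: 44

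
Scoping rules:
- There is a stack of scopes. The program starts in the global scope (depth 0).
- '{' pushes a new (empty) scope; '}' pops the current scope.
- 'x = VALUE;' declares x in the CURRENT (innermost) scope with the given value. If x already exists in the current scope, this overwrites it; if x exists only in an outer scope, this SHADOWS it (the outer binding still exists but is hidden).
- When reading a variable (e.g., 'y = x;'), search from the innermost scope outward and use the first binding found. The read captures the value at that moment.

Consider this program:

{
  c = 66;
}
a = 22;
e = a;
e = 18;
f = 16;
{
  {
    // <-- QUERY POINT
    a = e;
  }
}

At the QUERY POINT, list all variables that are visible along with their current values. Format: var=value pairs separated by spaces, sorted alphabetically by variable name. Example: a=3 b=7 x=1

Step 1: enter scope (depth=1)
Step 2: declare c=66 at depth 1
Step 3: exit scope (depth=0)
Step 4: declare a=22 at depth 0
Step 5: declare e=(read a)=22 at depth 0
Step 6: declare e=18 at depth 0
Step 7: declare f=16 at depth 0
Step 8: enter scope (depth=1)
Step 9: enter scope (depth=2)
Visible at query point: a=22 e=18 f=16

Answer: a=22 e=18 f=16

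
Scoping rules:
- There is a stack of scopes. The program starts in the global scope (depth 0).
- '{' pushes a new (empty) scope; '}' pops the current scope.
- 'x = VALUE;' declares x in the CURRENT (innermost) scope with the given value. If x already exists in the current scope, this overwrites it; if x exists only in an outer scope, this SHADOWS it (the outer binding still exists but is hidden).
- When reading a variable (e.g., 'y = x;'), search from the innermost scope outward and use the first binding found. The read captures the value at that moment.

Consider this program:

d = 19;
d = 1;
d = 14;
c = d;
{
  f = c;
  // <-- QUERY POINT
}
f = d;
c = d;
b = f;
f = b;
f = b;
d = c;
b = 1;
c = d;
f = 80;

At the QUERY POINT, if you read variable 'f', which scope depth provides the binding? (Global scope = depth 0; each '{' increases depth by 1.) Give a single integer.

Step 1: declare d=19 at depth 0
Step 2: declare d=1 at depth 0
Step 3: declare d=14 at depth 0
Step 4: declare c=(read d)=14 at depth 0
Step 5: enter scope (depth=1)
Step 6: declare f=(read c)=14 at depth 1
Visible at query point: c=14 d=14 f=14

Answer: 1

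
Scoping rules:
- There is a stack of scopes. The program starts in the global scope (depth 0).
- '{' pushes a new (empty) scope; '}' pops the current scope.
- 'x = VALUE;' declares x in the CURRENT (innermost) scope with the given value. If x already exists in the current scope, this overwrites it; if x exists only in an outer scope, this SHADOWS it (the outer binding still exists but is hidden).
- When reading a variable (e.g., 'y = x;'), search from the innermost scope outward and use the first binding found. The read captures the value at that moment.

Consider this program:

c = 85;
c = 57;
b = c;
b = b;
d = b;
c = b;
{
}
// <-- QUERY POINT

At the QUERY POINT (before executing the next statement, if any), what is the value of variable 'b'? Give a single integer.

Answer: 57

Derivation:
Step 1: declare c=85 at depth 0
Step 2: declare c=57 at depth 0
Step 3: declare b=(read c)=57 at depth 0
Step 4: declare b=(read b)=57 at depth 0
Step 5: declare d=(read b)=57 at depth 0
Step 6: declare c=(read b)=57 at depth 0
Step 7: enter scope (depth=1)
Step 8: exit scope (depth=0)
Visible at query point: b=57 c=57 d=57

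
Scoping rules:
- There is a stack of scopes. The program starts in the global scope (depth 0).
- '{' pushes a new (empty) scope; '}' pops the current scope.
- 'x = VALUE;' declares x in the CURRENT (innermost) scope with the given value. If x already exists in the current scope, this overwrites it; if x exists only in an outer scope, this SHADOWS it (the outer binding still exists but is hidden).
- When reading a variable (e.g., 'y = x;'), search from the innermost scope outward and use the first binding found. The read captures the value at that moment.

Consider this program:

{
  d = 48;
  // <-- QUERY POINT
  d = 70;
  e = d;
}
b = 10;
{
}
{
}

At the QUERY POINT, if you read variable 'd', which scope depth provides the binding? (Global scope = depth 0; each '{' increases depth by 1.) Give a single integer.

Answer: 1

Derivation:
Step 1: enter scope (depth=1)
Step 2: declare d=48 at depth 1
Visible at query point: d=48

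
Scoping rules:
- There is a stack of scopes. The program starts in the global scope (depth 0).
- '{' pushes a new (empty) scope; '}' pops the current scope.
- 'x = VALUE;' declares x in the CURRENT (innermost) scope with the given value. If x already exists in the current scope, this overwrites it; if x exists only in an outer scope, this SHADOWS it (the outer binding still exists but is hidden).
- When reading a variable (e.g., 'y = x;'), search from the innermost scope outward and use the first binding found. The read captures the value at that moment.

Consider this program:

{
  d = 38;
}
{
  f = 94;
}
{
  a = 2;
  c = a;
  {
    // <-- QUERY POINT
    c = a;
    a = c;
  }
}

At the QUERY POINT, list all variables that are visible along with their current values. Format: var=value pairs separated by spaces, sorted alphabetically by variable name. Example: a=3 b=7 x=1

Step 1: enter scope (depth=1)
Step 2: declare d=38 at depth 1
Step 3: exit scope (depth=0)
Step 4: enter scope (depth=1)
Step 5: declare f=94 at depth 1
Step 6: exit scope (depth=0)
Step 7: enter scope (depth=1)
Step 8: declare a=2 at depth 1
Step 9: declare c=(read a)=2 at depth 1
Step 10: enter scope (depth=2)
Visible at query point: a=2 c=2

Answer: a=2 c=2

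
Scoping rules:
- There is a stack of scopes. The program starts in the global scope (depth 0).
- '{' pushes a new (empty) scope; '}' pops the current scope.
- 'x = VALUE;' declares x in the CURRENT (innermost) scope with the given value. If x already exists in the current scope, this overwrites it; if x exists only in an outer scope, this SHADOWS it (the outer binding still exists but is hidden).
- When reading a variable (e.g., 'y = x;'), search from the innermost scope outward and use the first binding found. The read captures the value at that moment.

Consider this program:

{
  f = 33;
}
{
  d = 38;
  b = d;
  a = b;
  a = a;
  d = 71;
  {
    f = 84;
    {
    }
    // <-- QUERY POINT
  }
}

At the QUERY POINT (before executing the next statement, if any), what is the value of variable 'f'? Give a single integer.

Step 1: enter scope (depth=1)
Step 2: declare f=33 at depth 1
Step 3: exit scope (depth=0)
Step 4: enter scope (depth=1)
Step 5: declare d=38 at depth 1
Step 6: declare b=(read d)=38 at depth 1
Step 7: declare a=(read b)=38 at depth 1
Step 8: declare a=(read a)=38 at depth 1
Step 9: declare d=71 at depth 1
Step 10: enter scope (depth=2)
Step 11: declare f=84 at depth 2
Step 12: enter scope (depth=3)
Step 13: exit scope (depth=2)
Visible at query point: a=38 b=38 d=71 f=84

Answer: 84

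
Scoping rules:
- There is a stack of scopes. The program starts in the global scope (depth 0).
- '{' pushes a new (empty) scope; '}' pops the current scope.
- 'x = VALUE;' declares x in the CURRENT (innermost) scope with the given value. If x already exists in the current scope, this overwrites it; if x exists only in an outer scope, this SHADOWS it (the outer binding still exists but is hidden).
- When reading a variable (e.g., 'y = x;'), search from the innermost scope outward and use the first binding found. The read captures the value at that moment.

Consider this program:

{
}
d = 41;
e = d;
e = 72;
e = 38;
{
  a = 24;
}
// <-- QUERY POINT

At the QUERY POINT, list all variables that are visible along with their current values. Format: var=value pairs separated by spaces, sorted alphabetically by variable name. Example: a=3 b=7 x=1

Step 1: enter scope (depth=1)
Step 2: exit scope (depth=0)
Step 3: declare d=41 at depth 0
Step 4: declare e=(read d)=41 at depth 0
Step 5: declare e=72 at depth 0
Step 6: declare e=38 at depth 0
Step 7: enter scope (depth=1)
Step 8: declare a=24 at depth 1
Step 9: exit scope (depth=0)
Visible at query point: d=41 e=38

Answer: d=41 e=38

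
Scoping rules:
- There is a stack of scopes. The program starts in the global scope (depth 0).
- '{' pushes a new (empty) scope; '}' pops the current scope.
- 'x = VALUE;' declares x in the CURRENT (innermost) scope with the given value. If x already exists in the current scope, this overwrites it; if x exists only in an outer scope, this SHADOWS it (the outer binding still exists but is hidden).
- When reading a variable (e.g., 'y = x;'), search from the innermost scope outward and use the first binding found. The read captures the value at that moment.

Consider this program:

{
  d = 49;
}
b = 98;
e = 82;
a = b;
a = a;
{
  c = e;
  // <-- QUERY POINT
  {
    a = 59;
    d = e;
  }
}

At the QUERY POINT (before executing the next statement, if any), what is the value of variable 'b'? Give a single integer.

Answer: 98

Derivation:
Step 1: enter scope (depth=1)
Step 2: declare d=49 at depth 1
Step 3: exit scope (depth=0)
Step 4: declare b=98 at depth 0
Step 5: declare e=82 at depth 0
Step 6: declare a=(read b)=98 at depth 0
Step 7: declare a=(read a)=98 at depth 0
Step 8: enter scope (depth=1)
Step 9: declare c=(read e)=82 at depth 1
Visible at query point: a=98 b=98 c=82 e=82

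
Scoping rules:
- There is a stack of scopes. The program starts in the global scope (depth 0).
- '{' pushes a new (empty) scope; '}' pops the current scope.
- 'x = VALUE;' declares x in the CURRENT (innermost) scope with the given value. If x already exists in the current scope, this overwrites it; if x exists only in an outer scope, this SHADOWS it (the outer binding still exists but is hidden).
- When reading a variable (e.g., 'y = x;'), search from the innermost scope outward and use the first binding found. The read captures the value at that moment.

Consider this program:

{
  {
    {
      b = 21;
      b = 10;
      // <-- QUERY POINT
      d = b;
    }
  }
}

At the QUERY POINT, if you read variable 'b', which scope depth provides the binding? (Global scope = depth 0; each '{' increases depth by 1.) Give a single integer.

Answer: 3

Derivation:
Step 1: enter scope (depth=1)
Step 2: enter scope (depth=2)
Step 3: enter scope (depth=3)
Step 4: declare b=21 at depth 3
Step 5: declare b=10 at depth 3
Visible at query point: b=10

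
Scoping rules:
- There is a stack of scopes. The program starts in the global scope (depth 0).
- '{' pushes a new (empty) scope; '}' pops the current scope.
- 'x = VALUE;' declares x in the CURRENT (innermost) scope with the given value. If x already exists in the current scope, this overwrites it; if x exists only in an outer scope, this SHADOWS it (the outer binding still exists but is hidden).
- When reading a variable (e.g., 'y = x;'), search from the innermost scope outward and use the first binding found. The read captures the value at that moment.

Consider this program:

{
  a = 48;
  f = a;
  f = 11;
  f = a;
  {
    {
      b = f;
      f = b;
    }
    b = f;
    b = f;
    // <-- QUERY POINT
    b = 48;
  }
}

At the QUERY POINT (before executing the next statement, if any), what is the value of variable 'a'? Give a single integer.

Answer: 48

Derivation:
Step 1: enter scope (depth=1)
Step 2: declare a=48 at depth 1
Step 3: declare f=(read a)=48 at depth 1
Step 4: declare f=11 at depth 1
Step 5: declare f=(read a)=48 at depth 1
Step 6: enter scope (depth=2)
Step 7: enter scope (depth=3)
Step 8: declare b=(read f)=48 at depth 3
Step 9: declare f=(read b)=48 at depth 3
Step 10: exit scope (depth=2)
Step 11: declare b=(read f)=48 at depth 2
Step 12: declare b=(read f)=48 at depth 2
Visible at query point: a=48 b=48 f=48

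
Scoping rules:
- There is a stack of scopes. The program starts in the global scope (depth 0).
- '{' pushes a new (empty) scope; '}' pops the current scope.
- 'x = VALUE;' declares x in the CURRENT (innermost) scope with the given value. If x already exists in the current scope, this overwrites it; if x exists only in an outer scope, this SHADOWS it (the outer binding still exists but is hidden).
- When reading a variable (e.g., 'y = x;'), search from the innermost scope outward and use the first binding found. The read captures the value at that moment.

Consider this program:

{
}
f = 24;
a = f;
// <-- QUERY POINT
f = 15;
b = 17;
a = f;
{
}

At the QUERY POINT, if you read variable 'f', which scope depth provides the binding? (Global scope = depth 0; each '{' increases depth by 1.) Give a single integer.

Step 1: enter scope (depth=1)
Step 2: exit scope (depth=0)
Step 3: declare f=24 at depth 0
Step 4: declare a=(read f)=24 at depth 0
Visible at query point: a=24 f=24

Answer: 0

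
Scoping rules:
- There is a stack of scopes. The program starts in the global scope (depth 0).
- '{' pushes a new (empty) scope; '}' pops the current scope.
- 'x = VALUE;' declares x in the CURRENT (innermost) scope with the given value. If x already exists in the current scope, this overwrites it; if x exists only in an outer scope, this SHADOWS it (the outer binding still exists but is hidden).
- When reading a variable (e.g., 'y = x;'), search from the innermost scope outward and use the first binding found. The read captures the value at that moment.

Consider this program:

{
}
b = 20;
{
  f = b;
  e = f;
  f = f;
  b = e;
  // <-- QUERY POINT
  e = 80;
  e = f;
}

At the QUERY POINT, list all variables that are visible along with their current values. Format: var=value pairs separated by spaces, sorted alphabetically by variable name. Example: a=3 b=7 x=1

Step 1: enter scope (depth=1)
Step 2: exit scope (depth=0)
Step 3: declare b=20 at depth 0
Step 4: enter scope (depth=1)
Step 5: declare f=(read b)=20 at depth 1
Step 6: declare e=(read f)=20 at depth 1
Step 7: declare f=(read f)=20 at depth 1
Step 8: declare b=(read e)=20 at depth 1
Visible at query point: b=20 e=20 f=20

Answer: b=20 e=20 f=20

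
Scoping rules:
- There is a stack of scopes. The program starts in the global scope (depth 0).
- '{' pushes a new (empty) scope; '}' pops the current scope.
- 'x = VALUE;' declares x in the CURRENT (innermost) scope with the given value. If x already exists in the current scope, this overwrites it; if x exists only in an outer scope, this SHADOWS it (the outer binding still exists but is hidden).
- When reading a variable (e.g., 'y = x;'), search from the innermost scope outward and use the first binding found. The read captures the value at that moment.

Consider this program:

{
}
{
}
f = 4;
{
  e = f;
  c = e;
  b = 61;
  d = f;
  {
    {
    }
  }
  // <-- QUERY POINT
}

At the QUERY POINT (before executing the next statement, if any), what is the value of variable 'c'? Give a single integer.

Step 1: enter scope (depth=1)
Step 2: exit scope (depth=0)
Step 3: enter scope (depth=1)
Step 4: exit scope (depth=0)
Step 5: declare f=4 at depth 0
Step 6: enter scope (depth=1)
Step 7: declare e=(read f)=4 at depth 1
Step 8: declare c=(read e)=4 at depth 1
Step 9: declare b=61 at depth 1
Step 10: declare d=(read f)=4 at depth 1
Step 11: enter scope (depth=2)
Step 12: enter scope (depth=3)
Step 13: exit scope (depth=2)
Step 14: exit scope (depth=1)
Visible at query point: b=61 c=4 d=4 e=4 f=4

Answer: 4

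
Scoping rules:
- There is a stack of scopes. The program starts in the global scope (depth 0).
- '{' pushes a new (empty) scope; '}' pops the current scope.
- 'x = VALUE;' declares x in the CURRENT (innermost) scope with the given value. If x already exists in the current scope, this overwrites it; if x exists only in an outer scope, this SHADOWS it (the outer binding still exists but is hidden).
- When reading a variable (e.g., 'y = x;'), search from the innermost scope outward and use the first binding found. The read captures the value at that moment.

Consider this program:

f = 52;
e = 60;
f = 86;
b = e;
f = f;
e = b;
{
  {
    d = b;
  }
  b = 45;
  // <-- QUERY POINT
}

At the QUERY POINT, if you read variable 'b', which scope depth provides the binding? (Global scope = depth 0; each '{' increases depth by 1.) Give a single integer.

Answer: 1

Derivation:
Step 1: declare f=52 at depth 0
Step 2: declare e=60 at depth 0
Step 3: declare f=86 at depth 0
Step 4: declare b=(read e)=60 at depth 0
Step 5: declare f=(read f)=86 at depth 0
Step 6: declare e=(read b)=60 at depth 0
Step 7: enter scope (depth=1)
Step 8: enter scope (depth=2)
Step 9: declare d=(read b)=60 at depth 2
Step 10: exit scope (depth=1)
Step 11: declare b=45 at depth 1
Visible at query point: b=45 e=60 f=86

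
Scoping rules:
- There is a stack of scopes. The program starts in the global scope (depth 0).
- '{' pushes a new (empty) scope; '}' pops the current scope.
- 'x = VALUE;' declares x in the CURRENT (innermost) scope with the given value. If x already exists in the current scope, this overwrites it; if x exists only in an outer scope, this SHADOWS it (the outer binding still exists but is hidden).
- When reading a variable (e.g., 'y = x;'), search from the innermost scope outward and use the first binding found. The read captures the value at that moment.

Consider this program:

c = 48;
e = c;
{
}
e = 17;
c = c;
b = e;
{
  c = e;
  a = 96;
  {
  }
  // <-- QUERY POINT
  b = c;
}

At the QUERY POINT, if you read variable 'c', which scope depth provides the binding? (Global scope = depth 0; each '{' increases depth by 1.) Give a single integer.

Answer: 1

Derivation:
Step 1: declare c=48 at depth 0
Step 2: declare e=(read c)=48 at depth 0
Step 3: enter scope (depth=1)
Step 4: exit scope (depth=0)
Step 5: declare e=17 at depth 0
Step 6: declare c=(read c)=48 at depth 0
Step 7: declare b=(read e)=17 at depth 0
Step 8: enter scope (depth=1)
Step 9: declare c=(read e)=17 at depth 1
Step 10: declare a=96 at depth 1
Step 11: enter scope (depth=2)
Step 12: exit scope (depth=1)
Visible at query point: a=96 b=17 c=17 e=17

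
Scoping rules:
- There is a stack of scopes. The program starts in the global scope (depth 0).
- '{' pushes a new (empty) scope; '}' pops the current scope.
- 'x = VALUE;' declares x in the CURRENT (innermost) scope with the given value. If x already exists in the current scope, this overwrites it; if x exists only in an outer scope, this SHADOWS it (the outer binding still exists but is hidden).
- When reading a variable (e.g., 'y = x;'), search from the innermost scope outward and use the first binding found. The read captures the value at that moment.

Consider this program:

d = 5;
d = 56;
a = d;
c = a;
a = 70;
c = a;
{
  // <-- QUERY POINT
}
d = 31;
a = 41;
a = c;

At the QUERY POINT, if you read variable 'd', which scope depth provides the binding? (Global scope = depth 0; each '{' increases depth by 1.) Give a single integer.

Step 1: declare d=5 at depth 0
Step 2: declare d=56 at depth 0
Step 3: declare a=(read d)=56 at depth 0
Step 4: declare c=(read a)=56 at depth 0
Step 5: declare a=70 at depth 0
Step 6: declare c=(read a)=70 at depth 0
Step 7: enter scope (depth=1)
Visible at query point: a=70 c=70 d=56

Answer: 0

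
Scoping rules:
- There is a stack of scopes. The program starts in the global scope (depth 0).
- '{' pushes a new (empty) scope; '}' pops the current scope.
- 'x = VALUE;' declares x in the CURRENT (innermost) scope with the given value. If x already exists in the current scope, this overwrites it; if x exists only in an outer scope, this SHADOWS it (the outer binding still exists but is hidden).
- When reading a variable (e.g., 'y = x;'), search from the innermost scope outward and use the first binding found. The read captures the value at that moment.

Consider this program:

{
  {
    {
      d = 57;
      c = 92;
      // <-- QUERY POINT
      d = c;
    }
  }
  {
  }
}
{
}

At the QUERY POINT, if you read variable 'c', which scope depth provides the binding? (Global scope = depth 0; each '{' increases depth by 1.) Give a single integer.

Step 1: enter scope (depth=1)
Step 2: enter scope (depth=2)
Step 3: enter scope (depth=3)
Step 4: declare d=57 at depth 3
Step 5: declare c=92 at depth 3
Visible at query point: c=92 d=57

Answer: 3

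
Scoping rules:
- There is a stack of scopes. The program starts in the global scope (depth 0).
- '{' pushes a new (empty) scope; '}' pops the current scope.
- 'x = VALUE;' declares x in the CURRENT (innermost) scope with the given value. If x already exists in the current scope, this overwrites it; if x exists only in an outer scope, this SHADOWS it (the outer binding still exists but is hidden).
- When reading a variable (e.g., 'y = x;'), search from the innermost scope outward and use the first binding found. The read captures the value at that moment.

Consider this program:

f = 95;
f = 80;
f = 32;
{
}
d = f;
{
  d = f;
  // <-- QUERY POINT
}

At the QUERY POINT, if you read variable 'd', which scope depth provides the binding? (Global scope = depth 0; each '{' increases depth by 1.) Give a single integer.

Step 1: declare f=95 at depth 0
Step 2: declare f=80 at depth 0
Step 3: declare f=32 at depth 0
Step 4: enter scope (depth=1)
Step 5: exit scope (depth=0)
Step 6: declare d=(read f)=32 at depth 0
Step 7: enter scope (depth=1)
Step 8: declare d=(read f)=32 at depth 1
Visible at query point: d=32 f=32

Answer: 1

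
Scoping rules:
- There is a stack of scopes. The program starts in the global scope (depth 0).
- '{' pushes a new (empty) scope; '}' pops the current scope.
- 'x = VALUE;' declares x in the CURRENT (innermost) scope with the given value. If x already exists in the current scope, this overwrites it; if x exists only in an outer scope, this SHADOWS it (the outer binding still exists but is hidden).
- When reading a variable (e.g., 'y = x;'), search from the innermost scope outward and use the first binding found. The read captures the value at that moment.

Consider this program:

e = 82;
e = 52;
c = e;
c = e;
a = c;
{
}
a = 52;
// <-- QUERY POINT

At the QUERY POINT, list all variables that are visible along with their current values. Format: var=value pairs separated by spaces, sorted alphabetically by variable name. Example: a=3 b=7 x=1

Answer: a=52 c=52 e=52

Derivation:
Step 1: declare e=82 at depth 0
Step 2: declare e=52 at depth 0
Step 3: declare c=(read e)=52 at depth 0
Step 4: declare c=(read e)=52 at depth 0
Step 5: declare a=(read c)=52 at depth 0
Step 6: enter scope (depth=1)
Step 7: exit scope (depth=0)
Step 8: declare a=52 at depth 0
Visible at query point: a=52 c=52 e=52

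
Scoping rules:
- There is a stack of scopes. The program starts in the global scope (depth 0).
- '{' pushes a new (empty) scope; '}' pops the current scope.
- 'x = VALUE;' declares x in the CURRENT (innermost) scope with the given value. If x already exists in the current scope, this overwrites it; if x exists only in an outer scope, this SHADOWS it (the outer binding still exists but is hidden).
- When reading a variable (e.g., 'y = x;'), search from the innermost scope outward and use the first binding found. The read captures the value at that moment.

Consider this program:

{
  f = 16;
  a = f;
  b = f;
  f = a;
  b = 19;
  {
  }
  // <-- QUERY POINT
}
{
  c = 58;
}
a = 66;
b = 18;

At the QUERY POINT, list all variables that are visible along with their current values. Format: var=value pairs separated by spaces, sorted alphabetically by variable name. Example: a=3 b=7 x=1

Answer: a=16 b=19 f=16

Derivation:
Step 1: enter scope (depth=1)
Step 2: declare f=16 at depth 1
Step 3: declare a=(read f)=16 at depth 1
Step 4: declare b=(read f)=16 at depth 1
Step 5: declare f=(read a)=16 at depth 1
Step 6: declare b=19 at depth 1
Step 7: enter scope (depth=2)
Step 8: exit scope (depth=1)
Visible at query point: a=16 b=19 f=16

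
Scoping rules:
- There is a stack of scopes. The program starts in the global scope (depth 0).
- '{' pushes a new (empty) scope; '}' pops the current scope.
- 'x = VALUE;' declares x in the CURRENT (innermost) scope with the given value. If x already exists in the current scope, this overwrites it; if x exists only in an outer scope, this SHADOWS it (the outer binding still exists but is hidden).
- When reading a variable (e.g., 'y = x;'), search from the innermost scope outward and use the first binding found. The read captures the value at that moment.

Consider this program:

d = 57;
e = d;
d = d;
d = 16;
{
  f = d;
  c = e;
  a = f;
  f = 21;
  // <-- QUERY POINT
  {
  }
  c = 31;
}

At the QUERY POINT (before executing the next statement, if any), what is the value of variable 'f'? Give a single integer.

Step 1: declare d=57 at depth 0
Step 2: declare e=(read d)=57 at depth 0
Step 3: declare d=(read d)=57 at depth 0
Step 4: declare d=16 at depth 0
Step 5: enter scope (depth=1)
Step 6: declare f=(read d)=16 at depth 1
Step 7: declare c=(read e)=57 at depth 1
Step 8: declare a=(read f)=16 at depth 1
Step 9: declare f=21 at depth 1
Visible at query point: a=16 c=57 d=16 e=57 f=21

Answer: 21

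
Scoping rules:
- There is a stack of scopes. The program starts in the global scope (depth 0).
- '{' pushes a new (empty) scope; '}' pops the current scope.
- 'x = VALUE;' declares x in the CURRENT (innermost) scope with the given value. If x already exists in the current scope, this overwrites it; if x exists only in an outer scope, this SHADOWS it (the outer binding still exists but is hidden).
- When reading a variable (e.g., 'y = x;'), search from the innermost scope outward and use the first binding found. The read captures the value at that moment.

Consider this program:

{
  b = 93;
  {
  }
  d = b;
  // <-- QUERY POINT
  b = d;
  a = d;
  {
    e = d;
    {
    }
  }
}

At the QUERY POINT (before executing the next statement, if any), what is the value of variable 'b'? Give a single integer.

Answer: 93

Derivation:
Step 1: enter scope (depth=1)
Step 2: declare b=93 at depth 1
Step 3: enter scope (depth=2)
Step 4: exit scope (depth=1)
Step 5: declare d=(read b)=93 at depth 1
Visible at query point: b=93 d=93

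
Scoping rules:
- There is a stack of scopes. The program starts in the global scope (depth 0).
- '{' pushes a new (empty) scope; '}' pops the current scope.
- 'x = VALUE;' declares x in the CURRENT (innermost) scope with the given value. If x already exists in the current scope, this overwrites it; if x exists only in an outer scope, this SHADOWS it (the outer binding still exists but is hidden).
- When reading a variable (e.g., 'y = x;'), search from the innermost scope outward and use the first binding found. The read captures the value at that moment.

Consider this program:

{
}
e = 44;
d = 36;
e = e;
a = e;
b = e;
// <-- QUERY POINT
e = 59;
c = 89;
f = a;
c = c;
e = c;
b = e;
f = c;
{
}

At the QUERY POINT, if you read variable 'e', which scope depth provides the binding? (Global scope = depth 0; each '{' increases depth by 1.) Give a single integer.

Answer: 0

Derivation:
Step 1: enter scope (depth=1)
Step 2: exit scope (depth=0)
Step 3: declare e=44 at depth 0
Step 4: declare d=36 at depth 0
Step 5: declare e=(read e)=44 at depth 0
Step 6: declare a=(read e)=44 at depth 0
Step 7: declare b=(read e)=44 at depth 0
Visible at query point: a=44 b=44 d=36 e=44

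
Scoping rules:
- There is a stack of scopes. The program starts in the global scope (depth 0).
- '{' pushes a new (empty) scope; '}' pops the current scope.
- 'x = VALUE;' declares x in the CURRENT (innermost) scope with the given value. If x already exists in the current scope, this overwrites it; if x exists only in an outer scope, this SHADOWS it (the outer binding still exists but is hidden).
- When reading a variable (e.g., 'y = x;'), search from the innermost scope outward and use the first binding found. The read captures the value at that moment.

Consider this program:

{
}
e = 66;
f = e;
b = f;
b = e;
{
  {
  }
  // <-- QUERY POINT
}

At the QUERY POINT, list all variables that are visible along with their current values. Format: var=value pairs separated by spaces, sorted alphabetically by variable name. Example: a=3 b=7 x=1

Step 1: enter scope (depth=1)
Step 2: exit scope (depth=0)
Step 3: declare e=66 at depth 0
Step 4: declare f=(read e)=66 at depth 0
Step 5: declare b=(read f)=66 at depth 0
Step 6: declare b=(read e)=66 at depth 0
Step 7: enter scope (depth=1)
Step 8: enter scope (depth=2)
Step 9: exit scope (depth=1)
Visible at query point: b=66 e=66 f=66

Answer: b=66 e=66 f=66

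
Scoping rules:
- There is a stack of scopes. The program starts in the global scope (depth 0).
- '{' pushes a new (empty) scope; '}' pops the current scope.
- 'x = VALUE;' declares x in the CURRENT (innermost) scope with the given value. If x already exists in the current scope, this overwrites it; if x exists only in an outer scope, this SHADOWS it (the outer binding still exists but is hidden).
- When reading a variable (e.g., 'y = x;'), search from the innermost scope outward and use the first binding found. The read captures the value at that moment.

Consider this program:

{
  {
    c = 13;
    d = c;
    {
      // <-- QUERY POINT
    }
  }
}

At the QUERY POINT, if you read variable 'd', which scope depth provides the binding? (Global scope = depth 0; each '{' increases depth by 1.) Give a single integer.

Step 1: enter scope (depth=1)
Step 2: enter scope (depth=2)
Step 3: declare c=13 at depth 2
Step 4: declare d=(read c)=13 at depth 2
Step 5: enter scope (depth=3)
Visible at query point: c=13 d=13

Answer: 2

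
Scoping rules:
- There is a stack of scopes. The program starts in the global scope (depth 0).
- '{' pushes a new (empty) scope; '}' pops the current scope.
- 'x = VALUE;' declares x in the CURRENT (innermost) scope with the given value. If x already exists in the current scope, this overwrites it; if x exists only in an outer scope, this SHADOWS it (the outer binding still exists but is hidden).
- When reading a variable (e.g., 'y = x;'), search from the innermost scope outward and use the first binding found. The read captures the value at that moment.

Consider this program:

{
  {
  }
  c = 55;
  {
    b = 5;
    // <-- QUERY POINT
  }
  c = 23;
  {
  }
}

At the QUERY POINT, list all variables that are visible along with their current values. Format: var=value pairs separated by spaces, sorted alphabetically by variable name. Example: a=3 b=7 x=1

Answer: b=5 c=55

Derivation:
Step 1: enter scope (depth=1)
Step 2: enter scope (depth=2)
Step 3: exit scope (depth=1)
Step 4: declare c=55 at depth 1
Step 5: enter scope (depth=2)
Step 6: declare b=5 at depth 2
Visible at query point: b=5 c=55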